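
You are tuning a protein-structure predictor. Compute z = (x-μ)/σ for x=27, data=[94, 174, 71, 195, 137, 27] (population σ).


μ = 116.3333, σ = 58.4171
z = (27 - 116.3333)/58.4171 = -1.5292

-1.5292


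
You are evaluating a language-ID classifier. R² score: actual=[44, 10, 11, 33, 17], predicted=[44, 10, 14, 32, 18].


ȳ = 23
SS_res = Σ(y-ŷ)² = 11
SS_tot = Σ(y-ȳ)² = 890
R² = 1 - SS_res/SS_tot = 1 - 0.0124 = 0.9876

0.9876


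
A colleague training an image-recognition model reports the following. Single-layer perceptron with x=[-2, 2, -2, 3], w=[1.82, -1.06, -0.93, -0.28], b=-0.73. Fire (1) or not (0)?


z = (-2)·(1.82) + (2)·(-1.06) + (-2)·(-0.93) + (3)·(-0.28) - 0.73
  = -5.47
step(z) = 0 (z<0)

0


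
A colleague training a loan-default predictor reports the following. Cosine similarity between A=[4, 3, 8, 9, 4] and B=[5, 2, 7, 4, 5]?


A·B = 4·5 + 3·2 + 8·7 + 9·4 + 4·5 = 138
‖A‖ = √186 = 13.6382, ‖B‖ = √119 = 10.9087
cos = 138/(√186·√119) = 138/√22134 = 0.9276

0.9276


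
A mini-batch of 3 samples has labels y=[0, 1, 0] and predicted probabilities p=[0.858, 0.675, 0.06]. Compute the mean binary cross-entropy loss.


L[0] = -ln(1-0.858) = -ln(0.142) = 1.9519
L[1] = -ln(0.675) = 0.393
L[2] = -ln(1-0.06) = -ln(0.94) = 0.0619
mean = (1.9519 + 0.393 + 0.0619)/3 = 0.8023

0.8023


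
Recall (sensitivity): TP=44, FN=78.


Recall = TP/(TP+FN)
= 44/(44+78)
= 44/122 = 36.07%

36.07%


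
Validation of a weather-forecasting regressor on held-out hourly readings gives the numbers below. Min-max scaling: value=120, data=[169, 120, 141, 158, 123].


min=120, max=169
(120-120)/(169-120) = 0/49 = 0.0

0.0


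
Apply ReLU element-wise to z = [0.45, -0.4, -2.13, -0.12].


ReLU(0.45) = max(0, 0.45) = 0.45
ReLU(-0.4) = max(0, -0.4) = 0.0
ReLU(-2.13) = max(0, -2.13) = 0.0
ReLU(-0.12) = max(0, -0.12) = 0.0
result = [0.45, 0.0, 0.0, 0.0]

[0.45, 0.0, 0.0, 0.0]


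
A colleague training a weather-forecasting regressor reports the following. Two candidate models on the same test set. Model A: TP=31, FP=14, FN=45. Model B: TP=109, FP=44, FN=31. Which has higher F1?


Model A: P=31/45=0.6889, R=31/76=0.4079, F1=2PR/(P+R)=2TP/(2TP+FP+FN)=62/121=0.5124
Model B: P=109/153=0.7124, R=109/140=0.7786, F1=2PR/(P+R)=2TP/(2TP+FP+FN)=218/293=0.744
0.5124 < 0.744 → Model B

Model B


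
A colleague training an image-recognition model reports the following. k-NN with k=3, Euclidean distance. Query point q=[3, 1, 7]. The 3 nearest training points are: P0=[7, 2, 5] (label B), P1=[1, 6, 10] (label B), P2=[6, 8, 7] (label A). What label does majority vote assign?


d(q,P0) = 4.5826  (label B)
d(q,P1) = 6.1644  (label B)
d(q,P2) = 7.6158  (label A)
Votes: A=1, B=2
Majority → B

B


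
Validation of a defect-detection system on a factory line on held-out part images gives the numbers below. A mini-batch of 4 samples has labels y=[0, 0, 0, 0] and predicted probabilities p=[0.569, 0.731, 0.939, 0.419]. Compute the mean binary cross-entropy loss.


L[0] = -ln(1-0.569) = -ln(0.431) = 0.8416
L[1] = -ln(1-0.731) = -ln(0.269) = 1.313
L[2] = -ln(1-0.939) = -ln(0.061) = 2.7969
L[3] = -ln(1-0.419) = -ln(0.581) = 0.543
mean = (0.8416 + 1.313 + 2.7969 + 0.543)/4 = 1.3736

1.3736


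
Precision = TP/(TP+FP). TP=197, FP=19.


Precision = TP/(TP+FP)
= 197/(197+19)
= 197/216 = 91.2%

91.2%


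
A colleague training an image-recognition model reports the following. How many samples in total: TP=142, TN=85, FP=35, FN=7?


Total = TP + TN + FP + FN
= 142 + 85 + 35 + 7
= 269
(Predicted positive: 177, predicted negative: 92)

269


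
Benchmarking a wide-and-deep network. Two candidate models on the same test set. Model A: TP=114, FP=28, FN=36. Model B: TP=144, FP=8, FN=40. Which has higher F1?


Model A: P=114/142=0.8028, R=114/150=0.76, F1=2PR/(P+R)=2TP/(2TP+FP+FN)=228/292=0.7808
Model B: P=144/152=0.9474, R=144/184=0.7826, F1=2PR/(P+R)=2TP/(2TP+FP+FN)=288/336=0.8571
0.7808 < 0.8571 → Model B

Model B


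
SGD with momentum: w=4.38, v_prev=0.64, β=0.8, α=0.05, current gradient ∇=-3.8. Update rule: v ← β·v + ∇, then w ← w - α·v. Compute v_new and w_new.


v_new = 0.8·0.64 - 3.8 = 0.512 - 3.8 = -3.288
w_new = 4.38 - 0.05·-3.288 = 4.38 + 0.1644 = 4.5444

v_new=-3.288, w_new=4.5444


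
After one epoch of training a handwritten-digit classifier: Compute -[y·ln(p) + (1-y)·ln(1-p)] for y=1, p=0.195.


BCE = -[y·ln(p) + (1-y)·ln(1-p)]
= -1·ln(0.195) - 0
= -ln(0.195) = 1.6348

1.6348


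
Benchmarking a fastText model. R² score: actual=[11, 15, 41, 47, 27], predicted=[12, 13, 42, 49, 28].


ȳ = 28.2
SS_res = Σ(y-ŷ)² = 11
SS_tot = Σ(y-ȳ)² = 988.8
R² = 1 - SS_res/SS_tot = 1 - 0.0111 = 0.9889

0.9889


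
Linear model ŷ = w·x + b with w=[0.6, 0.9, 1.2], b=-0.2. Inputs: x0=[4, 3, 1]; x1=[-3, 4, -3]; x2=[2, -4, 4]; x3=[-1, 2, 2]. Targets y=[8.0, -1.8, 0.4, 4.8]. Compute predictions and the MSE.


ŷ0 = (0.6)·(4) + (0.9)·(3) + (1.2)·(1) - 0.2 = 6.1
ŷ1 = (0.6)·(-3) + (0.9)·(4) + (1.2)·(-3) - 0.2 = -2.0
ŷ2 = (0.6)·(2) + (0.9)·(-4) + (1.2)·(4) - 0.2 = 2.2
ŷ3 = (0.6)·(-1) + (0.9)·(2) + (1.2)·(2) - 0.2 = 3.4
errors² = [3.61, 0.04, 3.24, 1.96]
MSE = 8.8500/4 = 2.2125

2.2125


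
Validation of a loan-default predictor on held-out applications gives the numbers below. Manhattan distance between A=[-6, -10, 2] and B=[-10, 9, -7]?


d = |-6+ 10| + |-10-9| + |2+ 7|
  = 4 + 19 + 9
  = 32

32


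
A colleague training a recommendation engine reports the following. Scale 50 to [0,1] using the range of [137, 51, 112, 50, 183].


min=50, max=183
(50-50)/(183-50) = 0/133 = 0.0

0.0


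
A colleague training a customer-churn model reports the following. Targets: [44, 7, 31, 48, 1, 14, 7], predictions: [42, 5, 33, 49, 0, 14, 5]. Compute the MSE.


Squared errors: (44-42)²=4, (7-5)²=4, (31-33)²=4, (48-49)²=1, (1-0)²=1, (14-14)²=0, (7-5)²=4
Sum = 18
MSE = 18/7 = 18/7

18/7


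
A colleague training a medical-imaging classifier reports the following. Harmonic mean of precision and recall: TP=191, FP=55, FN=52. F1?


Precision = 191/246 = 0.7764
Recall = 191/243 = 0.786
F1 = 2·P·R/(P+R) = 2·TP/(2·TP+FP+FN) = 382/(382+55+52) = 382/489 = 0.7812

0.7812


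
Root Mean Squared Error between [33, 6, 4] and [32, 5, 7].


MSE = 11/3 = 3.6667
RMSE = √(11/3) = 1.9149

1.9149


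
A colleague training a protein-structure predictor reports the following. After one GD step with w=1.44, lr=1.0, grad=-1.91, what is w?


w_new = w - α·∇
= 1.44 - 1.0·-1.91
= 1.44 + 1.91
= 3.35

3.35


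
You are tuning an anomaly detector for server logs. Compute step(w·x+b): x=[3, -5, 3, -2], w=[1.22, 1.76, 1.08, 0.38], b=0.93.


z = (3)·(1.22) + (-5)·(1.76) + (3)·(1.08) + (-2)·(0.38) + 0.93
  = -1.73
step(z) = 0 (z<0)

0


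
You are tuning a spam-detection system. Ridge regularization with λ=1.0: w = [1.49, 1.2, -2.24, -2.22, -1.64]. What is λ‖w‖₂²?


‖w‖₂² = (1.49)² + (1.2)² + (-2.24)² + (-2.22)² + (-1.64)²
     = 2.2201 + 1.44 + 5.0176 + 4.9284 + 2.6896
     = 16.2957
λ·‖w‖₂² = 1.0·16.2957 = 16.2957

16.2957


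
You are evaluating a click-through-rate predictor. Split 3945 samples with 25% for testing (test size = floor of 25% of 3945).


Test = ⌊3945·25/100⌋ = 986
Train = 3945 - 986 = 2959

Train: 2959, Test: 986


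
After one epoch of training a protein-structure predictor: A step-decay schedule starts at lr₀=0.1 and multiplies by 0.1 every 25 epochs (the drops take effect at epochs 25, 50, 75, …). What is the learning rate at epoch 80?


n_drops = ⌊80/25⌋ = 3
lr = 0.1·0.1^3 = 0.1·0.001 = 0.0001

0.0001


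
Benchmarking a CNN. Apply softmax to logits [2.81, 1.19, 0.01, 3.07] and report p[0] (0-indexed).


Exponentials: e^2.81=16.6099, e^1.19=3.2871, e^0.01=1.0101, e^3.07=21.5419
Sum = 42.449
Softmax = [0.3913, 0.0774, 0.0238, 0.5075]
p[0] = 16.6099/42.449 = 0.3913

0.3913


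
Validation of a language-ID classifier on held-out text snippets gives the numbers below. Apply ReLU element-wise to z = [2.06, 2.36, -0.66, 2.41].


ReLU(2.06) = max(0, 2.06) = 2.06
ReLU(2.36) = max(0, 2.36) = 2.36
ReLU(-0.66) = max(0, -0.66) = 0.0
ReLU(2.41) = max(0, 2.41) = 2.41
result = [2.06, 2.36, 0.0, 2.41]

[2.06, 2.36, 0.0, 2.41]


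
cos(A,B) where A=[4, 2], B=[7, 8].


A·B = 4·7 + 2·8 = 44
‖A‖ = √20 = 4.4721, ‖B‖ = √113 = 10.6301
cos = 44/(√20·√113) = 44/√2260 = 0.9255

0.9255


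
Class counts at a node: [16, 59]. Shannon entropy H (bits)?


Probabilities: [16/75, 59/75] ≈ [0.2133, 0.7867]
H = -((16/75)·log₂(16/75) + (59/75)·log₂(59/75))
  = 0.7478 bits

0.7478 bits


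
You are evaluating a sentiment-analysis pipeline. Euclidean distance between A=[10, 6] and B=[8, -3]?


d = √((10-8)² + (6+ 3)²)
  = √(4 + 81)
  = √85 = 9.2195

9.2195


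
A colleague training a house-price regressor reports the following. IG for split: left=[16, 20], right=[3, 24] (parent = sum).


Parent = [19, 44], H_parent = 0.8832
H_left = 0.9911 (n=36), H_right = 0.5033 (n=27)
H_children = (36/63)·0.9911 + (27/63)·0.5033 = 0.782
IG = 0.8832 - 0.782 = 0.1012

0.1012


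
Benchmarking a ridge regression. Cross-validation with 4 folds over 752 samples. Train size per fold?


Fold size = 752/4 = 188
Training per fold = 752 - 188 = 564

564


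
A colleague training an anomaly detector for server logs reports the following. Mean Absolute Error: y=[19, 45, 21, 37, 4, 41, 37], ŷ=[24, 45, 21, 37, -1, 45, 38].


Absolute errors: |19-24|=5, |45-45|=0, |21-21|=0, |37-37|=0, |4+ 1|=5, |41-45|=4, |37-38|=1
Sum = 15
MAE = 15/7 = 15/7

15/7


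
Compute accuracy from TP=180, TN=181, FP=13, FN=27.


Accuracy = (TP+TN)/(TP+TN+FP+FN)
= (180+181)/(401)
= 361/401 = 90.02%

90.02%


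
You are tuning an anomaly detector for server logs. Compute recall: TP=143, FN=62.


Recall = TP/(TP+FN)
= 143/(143+62)
= 143/205 = 69.76%

69.76%


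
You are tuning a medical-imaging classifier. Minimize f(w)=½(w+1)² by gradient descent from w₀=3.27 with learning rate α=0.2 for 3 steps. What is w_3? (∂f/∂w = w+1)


step 1: grad = 3.27+1 = 4.27; w = 3.27 - 0.2·(4.27) = 2.416
step 2: grad = 2.416+1 = 3.416; w = 2.416 - 0.2·(3.416) = 1.7328
step 3: grad = 1.7328+1 = 2.7328; w = 1.7328 - 0.2·(2.7328) = 1.18624

1.18624


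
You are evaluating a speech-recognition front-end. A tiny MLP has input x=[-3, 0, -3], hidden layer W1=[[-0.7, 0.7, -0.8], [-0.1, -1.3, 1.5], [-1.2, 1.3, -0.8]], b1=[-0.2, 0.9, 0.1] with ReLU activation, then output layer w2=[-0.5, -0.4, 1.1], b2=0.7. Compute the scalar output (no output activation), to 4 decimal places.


z1[0] = (-0.7)·(-3) + (0.7)·(0) + (-0.8)·(-3) - 0.2 = 4.3
z1[1] = (-0.1)·(-3) + (-1.3)·(0) + (1.5)·(-3) + 0.9 = -3.3
z1[2] = (-1.2)·(-3) + (1.3)·(0) + (-0.8)·(-3) + 0.1 = 6.1
h = ReLU(z1) = [4.3, 0.0, 6.1]
output = (-0.5)·(4.3) + (-0.4)·(0.0) + (1.1)·(6.1) + 0.7 = 5.26

5.26


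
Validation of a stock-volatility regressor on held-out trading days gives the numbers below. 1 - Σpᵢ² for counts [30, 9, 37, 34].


Probabilities: [30/110, 9/110, 37/110, 34/110] ≈ [0.2727, 0.0818, 0.3364, 0.3091]
Σpᵢ² = (900 + 81 + 1369 + 1156)/110² = 3506/12100
Gini = 1 - Σpᵢ² = 1 - 3506/12100 = 0.7102

0.7102


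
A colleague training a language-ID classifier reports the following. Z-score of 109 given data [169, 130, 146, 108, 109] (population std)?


μ = 132.4, σ = 23.1223
z = (109 - 132.4)/23.1223 = -1.012

-1.012


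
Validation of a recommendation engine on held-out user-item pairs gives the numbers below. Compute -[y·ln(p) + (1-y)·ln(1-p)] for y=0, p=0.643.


BCE = -[y·ln(p) + (1-y)·ln(1-p)]
= -0 - 1·ln(1-0.643)
= -ln(0.357) = 1.03

1.03


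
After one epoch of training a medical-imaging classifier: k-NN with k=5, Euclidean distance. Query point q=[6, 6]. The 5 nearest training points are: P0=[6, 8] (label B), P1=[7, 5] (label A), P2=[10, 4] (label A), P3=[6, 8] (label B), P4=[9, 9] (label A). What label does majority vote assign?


d(q,P0) = 2.0  (label B)
d(q,P1) = 1.4142  (label A)
d(q,P2) = 4.4721  (label A)
d(q,P3) = 2.0  (label B)
d(q,P4) = 4.2426  (label A)
Votes: A=3, B=2
Majority → A

A


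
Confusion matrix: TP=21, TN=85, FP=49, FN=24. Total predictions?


Total = TP + TN + FP + FN
= 21 + 85 + 49 + 24
= 179
(Predicted positive: 70, predicted negative: 109)

179


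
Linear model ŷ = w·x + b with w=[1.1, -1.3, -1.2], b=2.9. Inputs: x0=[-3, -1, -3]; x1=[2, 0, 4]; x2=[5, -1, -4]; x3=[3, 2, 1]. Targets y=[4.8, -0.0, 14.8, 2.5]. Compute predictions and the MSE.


ŷ0 = (1.1)·(-3) + (-1.3)·(-1) + (-1.2)·(-3) + 2.9 = 4.5
ŷ1 = (1.1)·(2) + (-1.3)·(0) + (-1.2)·(4) + 2.9 = 0.3
ŷ2 = (1.1)·(5) + (-1.3)·(-1) + (-1.2)·(-4) + 2.9 = 14.5
ŷ3 = (1.1)·(3) + (-1.3)·(2) + (-1.2)·(1) + 2.9 = 2.4
errors² = [0.09, 0.09, 0.09, 0.01]
MSE = 0.2800/4 = 0.07

0.07


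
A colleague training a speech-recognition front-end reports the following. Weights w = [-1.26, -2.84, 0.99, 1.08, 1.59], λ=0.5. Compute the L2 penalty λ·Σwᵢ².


‖w‖₂² = (-1.26)² + (-2.84)² + (0.99)² + (1.08)² + (1.59)²
     = 1.5876 + 8.0656 + 0.9801 + 1.1664 + 2.5281
     = 14.3278
λ·‖w‖₂² = 0.5·14.3278 = 7.1639

7.1639


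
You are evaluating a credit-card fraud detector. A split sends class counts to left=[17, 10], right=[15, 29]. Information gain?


Parent = [32, 39], H_parent = 0.993
H_left = 0.951 (n=27), H_right = 0.9257 (n=44)
H_children = (27/71)·0.951 + (44/71)·0.9257 = 0.9353
IG = 0.993 - 0.9353 = 0.0577

0.0577


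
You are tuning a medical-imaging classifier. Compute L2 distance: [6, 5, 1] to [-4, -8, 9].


d = √((6+ 4)² + (5+ 8)² + (1-9)²)
  = √(100 + 169 + 64)
  = √333 = 18.2483

18.2483


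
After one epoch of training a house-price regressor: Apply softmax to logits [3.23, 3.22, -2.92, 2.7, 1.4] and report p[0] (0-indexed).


Exponentials: e^3.23=25.2797, e^3.22=25.0281, e^-2.92=0.0539, e^2.7=14.8797, e^1.4=4.0552
Sum = 69.2966
Softmax = [0.3648, 0.3612, 0.0008, 0.2147, 0.0585]
p[0] = 25.2797/69.2966 = 0.3648

0.3648


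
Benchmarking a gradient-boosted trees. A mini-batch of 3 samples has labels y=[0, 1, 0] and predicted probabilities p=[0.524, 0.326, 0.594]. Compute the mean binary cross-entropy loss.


L[0] = -ln(1-0.524) = -ln(0.476) = 0.7423
L[1] = -ln(0.326) = 1.1209
L[2] = -ln(1-0.594) = -ln(0.406) = 0.9014
mean = (0.7423 + 1.1209 + 0.9014)/3 = 0.9215

0.9215


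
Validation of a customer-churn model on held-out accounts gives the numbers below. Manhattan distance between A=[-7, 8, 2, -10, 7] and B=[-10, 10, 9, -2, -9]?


d = |-7+ 10| + |8-10| + |2-9| + |-10+ 2| + |7+ 9|
  = 3 + 2 + 7 + 8 + 16
  = 36

36


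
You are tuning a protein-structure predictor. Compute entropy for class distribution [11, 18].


Probabilities: [11/29, 18/29] ≈ [0.3793, 0.6207]
H = -((11/29)·log₂(11/29) + (18/29)·log₂(18/29))
  = 0.9576 bits

0.9576 bits


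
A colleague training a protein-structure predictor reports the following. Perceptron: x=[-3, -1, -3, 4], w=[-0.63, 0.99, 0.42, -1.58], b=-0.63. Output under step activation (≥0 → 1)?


z = (-3)·(-0.63) + (-1)·(0.99) + (-3)·(0.42) + (4)·(-1.58) - 0.63
  = -7.31
step(z) = 0 (z<0)

0


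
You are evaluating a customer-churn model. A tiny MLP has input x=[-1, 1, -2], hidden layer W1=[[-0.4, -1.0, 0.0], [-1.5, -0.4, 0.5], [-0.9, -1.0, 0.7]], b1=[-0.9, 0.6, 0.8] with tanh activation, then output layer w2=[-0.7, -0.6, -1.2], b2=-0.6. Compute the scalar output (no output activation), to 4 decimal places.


z1[0] = (-0.4)·(-1) + (-1.0)·(1) + (0.0)·(-2) - 0.9 = -1.5
z1[1] = (-1.5)·(-1) + (-0.4)·(1) + (0.5)·(-2) + 0.6 = 0.7
z1[2] = (-0.9)·(-1) + (-1.0)·(1) + (0.7)·(-2) + 0.8 = -0.7
h = tanh(z1) = [-0.9051, 0.6044, -0.6044]
output = (-0.7)·(-0.9051) + (-0.6)·(0.6044) + (-1.2)·(-0.6044) - 0.6 = 0.3962

0.3962


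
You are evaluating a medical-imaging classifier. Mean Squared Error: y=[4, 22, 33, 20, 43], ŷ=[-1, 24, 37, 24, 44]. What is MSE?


Squared errors: (4+ 1)²=25, (22-24)²=4, (33-37)²=16, (20-24)²=16, (43-44)²=1
Sum = 62
MSE = 62/5 = 62/5

62/5


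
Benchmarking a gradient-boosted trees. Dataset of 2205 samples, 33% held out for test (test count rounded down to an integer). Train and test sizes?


Test = ⌊2205·33/100⌋ = 727
Train = 2205 - 727 = 1478

Train: 1478, Test: 727


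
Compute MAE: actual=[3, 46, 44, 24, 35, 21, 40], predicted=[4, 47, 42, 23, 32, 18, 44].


Absolute errors: |3-4|=1, |46-47|=1, |44-42|=2, |24-23|=1, |35-32|=3, |21-18|=3, |40-44|=4
Sum = 15
MAE = 15/7 = 15/7

15/7


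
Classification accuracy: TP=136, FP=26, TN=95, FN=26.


Accuracy = (TP+TN)/(TP+TN+FP+FN)
= (136+95)/(283)
= 231/283 = 81.63%

81.63%


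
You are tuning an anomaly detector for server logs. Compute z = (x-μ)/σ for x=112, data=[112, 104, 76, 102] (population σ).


μ = 98.5, σ = 13.5185
z = (112 - 98.5)/13.5185 = 0.9986

0.9986


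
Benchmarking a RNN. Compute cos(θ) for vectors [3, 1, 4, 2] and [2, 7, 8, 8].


A·B = 3·2 + 1·7 + 4·8 + 2·8 = 61
‖A‖ = √30 = 5.4772, ‖B‖ = √181 = 13.4536
cos = 61/(√30·√181) = 61/√5430 = 0.8278

0.8278


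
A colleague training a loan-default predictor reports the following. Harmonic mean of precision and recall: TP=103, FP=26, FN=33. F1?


Precision = 103/129 = 0.7984
Recall = 103/136 = 0.7574
F1 = 2·P·R/(P+R) = 2·TP/(2·TP+FP+FN) = 206/(206+26+33) = 206/265 = 0.7774

0.7774


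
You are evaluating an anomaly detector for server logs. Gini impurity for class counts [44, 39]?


Probabilities: [44/83, 39/83] ≈ [0.5301, 0.4699]
Σpᵢ² = (1936 + 1521)/83² = 3457/6889
Gini = 1 - Σpᵢ² = 1 - 3457/6889 = 0.4982

0.4982


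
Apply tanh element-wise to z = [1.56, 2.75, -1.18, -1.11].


tanh(1.56) = 0.9154
tanh(2.75) = 0.9919
tanh(-1.18) = -0.8275
tanh(-1.11) = -0.8041
result = [0.9154, 0.9919, -0.8275, -0.8041]

[0.9154, 0.9919, -0.8275, -0.8041]


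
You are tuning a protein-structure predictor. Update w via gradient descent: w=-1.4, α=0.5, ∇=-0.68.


w_new = w - α·∇
= -1.4 - 0.5·-0.68
= -1.4 + 0.34
= -1.06

-1.06


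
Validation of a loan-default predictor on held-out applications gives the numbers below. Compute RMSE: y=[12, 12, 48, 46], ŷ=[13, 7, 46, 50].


MSE = 46/4 = 11.5
RMSE = √(46/4) = 3.3912

3.3912


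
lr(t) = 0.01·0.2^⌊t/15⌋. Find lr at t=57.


n_drops = ⌊57/15⌋ = 3
lr = 0.01·0.2^3 = 0.01·0.008 = 0.00008

0.00008


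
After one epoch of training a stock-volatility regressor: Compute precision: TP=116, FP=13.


Precision = TP/(TP+FP)
= 116/(116+13)
= 116/129 = 89.92%

89.92%


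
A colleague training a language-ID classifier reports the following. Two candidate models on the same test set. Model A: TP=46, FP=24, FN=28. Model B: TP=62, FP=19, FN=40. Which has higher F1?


Model A: P=46/70=0.6571, R=46/74=0.6216, F1=2PR/(P+R)=2TP/(2TP+FP+FN)=92/144=0.6389
Model B: P=62/81=0.7654, R=62/102=0.6078, F1=2PR/(P+R)=2TP/(2TP+FP+FN)=124/183=0.6776
0.6389 < 0.6776 → Model B

Model B


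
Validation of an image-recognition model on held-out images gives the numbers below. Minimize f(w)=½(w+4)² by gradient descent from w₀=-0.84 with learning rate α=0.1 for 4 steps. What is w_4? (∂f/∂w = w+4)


step 1: grad = -0.84+4 = 3.16; w = -0.84 - 0.1·(3.16) = -1.156
step 2: grad = -1.156+4 = 2.844; w = -1.156 - 0.1·(2.844) = -1.4404
step 3: grad = -1.4404+4 = 2.5596; w = -1.4404 - 0.1·(2.5596) = -1.69636
step 4: grad = -1.69636+4 = 2.30364; w = -1.69636 - 0.1·(2.30364) = -1.926724

-1.926724


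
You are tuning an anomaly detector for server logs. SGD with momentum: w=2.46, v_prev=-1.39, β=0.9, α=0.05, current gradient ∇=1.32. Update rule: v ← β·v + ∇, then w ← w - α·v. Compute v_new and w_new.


v_new = 0.9·-1.39 + 1.32 = -1.251 + 1.32 = 0.069
w_new = 2.46 - 0.05·0.069 = 2.46 - 0.00345 = 2.45655

v_new=0.069, w_new=2.45655


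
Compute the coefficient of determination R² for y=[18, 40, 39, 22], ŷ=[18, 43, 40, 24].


ȳ = 29.75
SS_res = Σ(y-ŷ)² = 14
SS_tot = Σ(y-ȳ)² = 388.75
R² = 1 - SS_res/SS_tot = 1 - 0.036 = 0.964

0.964


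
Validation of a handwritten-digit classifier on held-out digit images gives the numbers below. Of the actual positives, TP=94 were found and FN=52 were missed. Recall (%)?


Recall = TP/(TP+FN)
= 94/(94+52)
= 94/146 = 64.38%

64.38%


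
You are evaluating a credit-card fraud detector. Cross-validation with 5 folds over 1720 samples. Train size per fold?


Fold size = 1720/5 = 344
Training per fold = 1720 - 344 = 1376

1376


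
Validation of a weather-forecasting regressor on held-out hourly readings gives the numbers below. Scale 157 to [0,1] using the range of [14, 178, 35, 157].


min=14, max=178
(157-14)/(178-14) = 143/164 = 0.872

0.872


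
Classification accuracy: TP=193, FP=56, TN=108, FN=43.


Accuracy = (TP+TN)/(TP+TN+FP+FN)
= (193+108)/(400)
= 301/400 = 75.25%

75.25%


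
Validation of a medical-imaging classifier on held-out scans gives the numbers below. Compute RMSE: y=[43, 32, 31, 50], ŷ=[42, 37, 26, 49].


MSE = 52/4 = 13
RMSE = √(52/4) = 3.6056

3.6056


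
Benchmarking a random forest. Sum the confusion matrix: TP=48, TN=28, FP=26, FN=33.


Total = TP + TN + FP + FN
= 48 + 28 + 26 + 33
= 135
(Predicted positive: 74, predicted negative: 61)

135


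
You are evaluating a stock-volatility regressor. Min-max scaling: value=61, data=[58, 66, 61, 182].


min=58, max=182
(61-58)/(182-58) = 3/124 = 0.0242

0.0242


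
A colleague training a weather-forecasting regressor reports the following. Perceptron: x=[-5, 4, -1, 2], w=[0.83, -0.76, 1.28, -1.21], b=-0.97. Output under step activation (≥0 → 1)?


z = (-5)·(0.83) + (4)·(-0.76) + (-1)·(1.28) + (2)·(-1.21) - 0.97
  = -11.86
step(z) = 0 (z<0)

0


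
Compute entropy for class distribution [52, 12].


Probabilities: [52/64, 12/64] ≈ [0.8125, 0.1875]
H = -((52/64)·log₂(52/64) + (12/64)·log₂(12/64))
  = 0.6962 bits

0.6962 bits


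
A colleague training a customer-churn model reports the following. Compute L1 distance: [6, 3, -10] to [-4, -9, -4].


d = |6+ 4| + |3+ 9| + |-10+ 4|
  = 10 + 12 + 6
  = 28

28


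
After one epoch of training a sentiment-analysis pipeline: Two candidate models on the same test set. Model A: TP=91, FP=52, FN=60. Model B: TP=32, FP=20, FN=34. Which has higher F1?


Model A: P=91/143=0.6364, R=91/151=0.6026, F1=2PR/(P+R)=2TP/(2TP+FP+FN)=182/294=0.619
Model B: P=32/52=0.6154, R=32/66=0.4848, F1=2PR/(P+R)=2TP/(2TP+FP+FN)=64/118=0.5424
0.619 > 0.5424 → Model A

Model A


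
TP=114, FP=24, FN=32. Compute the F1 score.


Precision = 114/138 = 0.8261
Recall = 114/146 = 0.7808
F1 = 2·P·R/(P+R) = 2·TP/(2·TP+FP+FN) = 228/(228+24+32) = 228/284 = 0.8028

0.8028


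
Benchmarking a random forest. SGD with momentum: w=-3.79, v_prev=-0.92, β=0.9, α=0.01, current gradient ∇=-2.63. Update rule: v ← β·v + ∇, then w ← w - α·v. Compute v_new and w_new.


v_new = 0.9·-0.92 - 2.63 = -0.828 - 2.63 = -3.458
w_new = -3.79 - 0.01·-3.458 = -3.79 + 0.03458 = -3.75542

v_new=-3.458, w_new=-3.75542


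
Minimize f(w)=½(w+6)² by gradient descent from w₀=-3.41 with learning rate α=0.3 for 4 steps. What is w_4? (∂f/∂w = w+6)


step 1: grad = -3.41+6 = 2.59; w = -3.41 - 0.3·(2.59) = -4.187
step 2: grad = -4.187+6 = 1.813; w = -4.187 - 0.3·(1.813) = -4.7309
step 3: grad = -4.7309+6 = 1.2691; w = -4.7309 - 0.3·(1.2691) = -5.11163
step 4: grad = -5.11163+6 = 0.88837; w = -5.11163 - 0.3·(0.88837) = -5.378141

-5.378141


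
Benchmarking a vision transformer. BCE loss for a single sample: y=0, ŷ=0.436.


BCE = -[y·ln(p) + (1-y)·ln(1-p)]
= -0 - 1·ln(1-0.436)
= -ln(0.564) = 0.5727

0.5727


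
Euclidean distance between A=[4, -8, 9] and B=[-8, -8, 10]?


d = √((4+ 8)² + (-8+ 8)² + (9-10)²)
  = √(144 + 0 + 1)
  = √145 = 12.0416

12.0416


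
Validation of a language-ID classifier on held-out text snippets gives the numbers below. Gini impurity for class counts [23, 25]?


Probabilities: [23/48, 25/48] ≈ [0.4792, 0.5208]
Σpᵢ² = (529 + 625)/48² = 1154/2304
Gini = 1 - Σpᵢ² = 1 - 1154/2304 = 0.4991

0.4991


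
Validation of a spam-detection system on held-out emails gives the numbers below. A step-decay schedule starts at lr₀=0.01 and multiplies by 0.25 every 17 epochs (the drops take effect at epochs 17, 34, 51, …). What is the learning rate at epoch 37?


n_drops = ⌊37/17⌋ = 2
lr = 0.01·0.25^2 = 0.01·0.0625 = 0.000625

0.000625


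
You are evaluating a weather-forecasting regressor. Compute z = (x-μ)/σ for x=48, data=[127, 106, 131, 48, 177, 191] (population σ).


μ = 130, σ = 46.9752
z = (48 - 130)/46.9752 = -1.7456

-1.7456


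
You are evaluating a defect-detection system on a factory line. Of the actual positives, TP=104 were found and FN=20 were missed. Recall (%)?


Recall = TP/(TP+FN)
= 104/(104+20)
= 104/124 = 83.87%

83.87%


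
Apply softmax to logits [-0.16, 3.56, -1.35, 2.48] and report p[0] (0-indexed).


Exponentials: e^-0.16=0.8521, e^3.56=35.1632, e^-1.35=0.2592, e^2.48=11.9413
Sum = 48.2158
Softmax = [0.0177, 0.7293, 0.0054, 0.2477]
p[0] = 0.8521/48.2158 = 0.0177

0.0177


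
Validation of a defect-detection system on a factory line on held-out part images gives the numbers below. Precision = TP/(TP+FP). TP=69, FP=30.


Precision = TP/(TP+FP)
= 69/(69+30)
= 69/99 = 69.7%

69.7%


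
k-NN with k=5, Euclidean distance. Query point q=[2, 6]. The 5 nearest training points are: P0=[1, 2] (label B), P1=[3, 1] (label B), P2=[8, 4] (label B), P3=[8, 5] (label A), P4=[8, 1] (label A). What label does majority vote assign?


d(q,P0) = 4.1231  (label B)
d(q,P1) = 5.099  (label B)
d(q,P2) = 6.3246  (label B)
d(q,P3) = 6.0828  (label A)
d(q,P4) = 7.8102  (label A)
Votes: A=2, B=3
Majority → B

B


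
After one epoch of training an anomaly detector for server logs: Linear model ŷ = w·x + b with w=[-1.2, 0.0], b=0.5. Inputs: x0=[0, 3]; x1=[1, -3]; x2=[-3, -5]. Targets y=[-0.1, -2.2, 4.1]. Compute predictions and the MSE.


ŷ0 = (-1.2)·(0) + (0.0)·(3) + 0.5 = 0.5
ŷ1 = (-1.2)·(1) + (0.0)·(-3) + 0.5 = -0.7
ŷ2 = (-1.2)·(-3) + (0.0)·(-5) + 0.5 = 4.1
errors² = [0.36, 2.25, 0.0]
MSE = 2.6100/3 = 0.87

0.87


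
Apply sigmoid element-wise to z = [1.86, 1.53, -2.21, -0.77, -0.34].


σ(1.86) = 1/(1+e^-1.86) = 0.8653
σ(1.53) = 1/(1+e^-1.53) = 0.822
σ(-2.21) = 1/(1+e^2.21) = 0.0989
σ(-0.77) = 1/(1+e^0.77) = 0.3165
σ(-0.34) = 1/(1+e^0.34) = 0.4158
result = [0.8653, 0.822, 0.0989, 0.3165, 0.4158]

[0.8653, 0.822, 0.0989, 0.3165, 0.4158]


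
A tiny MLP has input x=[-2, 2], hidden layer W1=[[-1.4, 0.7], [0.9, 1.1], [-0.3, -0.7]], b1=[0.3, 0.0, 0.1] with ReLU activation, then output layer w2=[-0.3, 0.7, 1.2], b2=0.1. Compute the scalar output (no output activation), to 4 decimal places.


z1[0] = (-1.4)·(-2) + (0.7)·(2) + 0.3 = 4.5
z1[1] = (0.9)·(-2) + (1.1)·(2) + 0.0 = 0.4
z1[2] = (-0.3)·(-2) + (-0.7)·(2) + 0.1 = -0.7
h = ReLU(z1) = [4.5, 0.4, 0.0]
output = (-0.3)·(4.5) + (0.7)·(0.4) + (1.2)·(0.0) + 0.1 = -0.97

-0.97


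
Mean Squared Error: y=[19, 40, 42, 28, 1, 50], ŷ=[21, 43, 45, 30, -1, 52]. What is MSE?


Squared errors: (19-21)²=4, (40-43)²=9, (42-45)²=9, (28-30)²=4, (1+ 1)²=4, (50-52)²=4
Sum = 34
MSE = 34/6 = 17/3

17/3


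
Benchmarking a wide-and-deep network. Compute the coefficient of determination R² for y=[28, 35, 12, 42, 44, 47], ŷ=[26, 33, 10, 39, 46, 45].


ȳ = 34.6667
SS_res = Σ(y-ŷ)² = 29
SS_tot = Σ(y-ȳ)² = 851.33
R² = 1 - SS_res/SS_tot = 1 - 0.0341 = 0.9659

0.9659


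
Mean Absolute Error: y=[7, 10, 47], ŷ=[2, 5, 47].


Absolute errors: |7-2|=5, |10-5|=5, |47-47|=0
Sum = 10
MAE = 10/3 = 10/3

10/3


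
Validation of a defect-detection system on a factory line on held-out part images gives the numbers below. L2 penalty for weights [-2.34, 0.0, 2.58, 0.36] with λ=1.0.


‖w‖₂² = (-2.34)² + (0.0)² + (2.58)² + (0.36)²
     = 5.4756 + 0 + 6.6564 + 0.1296
     = 12.2616
λ·‖w‖₂² = 1.0·12.2616 = 12.2616

12.2616


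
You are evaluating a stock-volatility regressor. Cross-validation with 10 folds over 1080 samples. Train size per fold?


Fold size = 1080/10 = 108
Training per fold = 1080 - 108 = 972

972


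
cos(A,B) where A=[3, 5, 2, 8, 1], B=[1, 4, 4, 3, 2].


A·B = 3·1 + 5·4 + 2·4 + 8·3 + 1·2 = 57
‖A‖ = √103 = 10.1489, ‖B‖ = √46 = 6.7823
cos = 57/(√103·√46) = 57/√4738 = 0.8281

0.8281


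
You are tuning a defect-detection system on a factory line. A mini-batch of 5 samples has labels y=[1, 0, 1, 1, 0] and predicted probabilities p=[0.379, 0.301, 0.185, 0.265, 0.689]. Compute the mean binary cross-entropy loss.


L[0] = -ln(0.379) = 0.9702
L[1] = -ln(1-0.301) = -ln(0.699) = 0.3581
L[2] = -ln(0.185) = 1.6874
L[3] = -ln(0.265) = 1.328
L[4] = -ln(1-0.689) = -ln(0.311) = 1.168
mean = (0.9702 + 0.3581 + 1.6874 + 1.328 + 1.168)/5 = 1.1023

1.1023


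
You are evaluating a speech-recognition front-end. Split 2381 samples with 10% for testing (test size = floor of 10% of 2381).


Test = ⌊2381·10/100⌋ = 238
Train = 2381 - 238 = 2143

Train: 2143, Test: 238


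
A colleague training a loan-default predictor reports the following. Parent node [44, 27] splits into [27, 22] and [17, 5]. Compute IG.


Parent = [44, 27], H_parent = 0.9582
H_left = 0.9925 (n=49), H_right = 0.7732 (n=22)
H_children = (49/71)·0.9925 + (22/71)·0.7732 = 0.9245
IG = 0.9582 - 0.9245 = 0.0337

0.0337


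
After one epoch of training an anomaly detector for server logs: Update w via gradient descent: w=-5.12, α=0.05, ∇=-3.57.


w_new = w - α·∇
= -5.12 - 0.05·-3.57
= -5.12 + 0.1785
= -4.9415

-4.9415


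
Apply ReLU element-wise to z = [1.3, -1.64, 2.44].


ReLU(1.3) = max(0, 1.3) = 1.3
ReLU(-1.64) = max(0, -1.64) = 0.0
ReLU(2.44) = max(0, 2.44) = 2.44
result = [1.3, 0.0, 2.44]

[1.3, 0.0, 2.44]


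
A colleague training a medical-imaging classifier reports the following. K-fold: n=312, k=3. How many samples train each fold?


Fold size = 312/3 = 104
Training per fold = 312 - 104 = 208

208


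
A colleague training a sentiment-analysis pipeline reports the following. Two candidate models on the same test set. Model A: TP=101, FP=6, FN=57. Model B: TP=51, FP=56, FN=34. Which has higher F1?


Model A: P=101/107=0.9439, R=101/158=0.6392, F1=2PR/(P+R)=2TP/(2TP+FP+FN)=202/265=0.7623
Model B: P=51/107=0.4766, R=51/85=0.6, F1=2PR/(P+R)=2TP/(2TP+FP+FN)=102/192=0.5312
0.7623 > 0.5312 → Model A

Model A


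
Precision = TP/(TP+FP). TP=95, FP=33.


Precision = TP/(TP+FP)
= 95/(95+33)
= 95/128 = 74.22%

74.22%


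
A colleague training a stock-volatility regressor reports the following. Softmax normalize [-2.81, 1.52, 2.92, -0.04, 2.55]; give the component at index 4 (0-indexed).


Exponentials: e^-2.81=0.0602, e^1.52=4.5722, e^2.92=18.5413, e^-0.04=0.9608, e^2.55=12.8071
Sum = 36.9416
Softmax = [0.0016, 0.1238, 0.5019, 0.026, 0.3467]
p[4] = 12.8071/36.9416 = 0.3467

0.3467


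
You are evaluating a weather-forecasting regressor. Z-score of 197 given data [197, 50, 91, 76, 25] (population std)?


μ = 87.8, σ = 59.0708
z = (197 - 87.8)/59.0708 = 1.8486

1.8486


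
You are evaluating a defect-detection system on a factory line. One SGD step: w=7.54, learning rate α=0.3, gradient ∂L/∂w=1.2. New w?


w_new = w - α·∇
= 7.54 - 0.3·1.2
= 7.54 - 0.36
= 7.18

7.18


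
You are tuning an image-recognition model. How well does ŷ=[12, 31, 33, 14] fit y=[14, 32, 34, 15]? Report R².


ȳ = 23.75
SS_res = Σ(y-ŷ)² = 7
SS_tot = Σ(y-ȳ)² = 344.75
R² = 1 - SS_res/SS_tot = 1 - 0.0203 = 0.9797

0.9797


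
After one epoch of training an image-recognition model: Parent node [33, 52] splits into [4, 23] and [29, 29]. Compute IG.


Parent = [33, 52], H_parent = 0.9637
H_left = 0.6052 (n=27), H_right = 1 (n=58)
H_children = (27/85)·0.6052 + (58/85)·1 = 0.8746
IG = 0.9637 - 0.8746 = 0.0891

0.0891


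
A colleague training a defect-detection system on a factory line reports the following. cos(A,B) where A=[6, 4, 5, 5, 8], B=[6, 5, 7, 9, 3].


A·B = 6·6 + 4·5 + 5·7 + 5·9 + 8·3 = 160
‖A‖ = √166 = 12.8841, ‖B‖ = √200 = 14.1421
cos = 160/(√166·√200) = 160/√33200 = 0.8781

0.8781


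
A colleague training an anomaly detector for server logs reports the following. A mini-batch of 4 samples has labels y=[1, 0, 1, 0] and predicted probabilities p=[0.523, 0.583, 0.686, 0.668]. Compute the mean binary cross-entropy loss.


L[0] = -ln(0.523) = 0.6482
L[1] = -ln(1-0.583) = -ln(0.417) = 0.8747
L[2] = -ln(0.686) = 0.3769
L[3] = -ln(1-0.668) = -ln(0.332) = 1.1026
mean = (0.6482 + 0.8747 + 0.3769 + 1.1026)/4 = 0.7506

0.7506


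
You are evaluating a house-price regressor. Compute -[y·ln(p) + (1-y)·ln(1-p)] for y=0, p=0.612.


BCE = -[y·ln(p) + (1-y)·ln(1-p)]
= -0 - 1·ln(1-0.612)
= -ln(0.388) = 0.9467

0.9467


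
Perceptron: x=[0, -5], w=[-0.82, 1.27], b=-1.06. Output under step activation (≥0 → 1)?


z = (0)·(-0.82) + (-5)·(1.27) - 1.06
  = -7.41
step(z) = 0 (z<0)

0


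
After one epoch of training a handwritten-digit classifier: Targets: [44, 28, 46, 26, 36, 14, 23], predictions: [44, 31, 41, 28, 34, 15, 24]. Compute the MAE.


Absolute errors: |44-44|=0, |28-31|=3, |46-41|=5, |26-28|=2, |36-34|=2, |14-15|=1, |23-24|=1
Sum = 14
MAE = 14/7 = 2

2


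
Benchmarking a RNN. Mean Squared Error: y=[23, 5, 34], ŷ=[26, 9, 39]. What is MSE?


Squared errors: (23-26)²=9, (5-9)²=16, (34-39)²=25
Sum = 50
MSE = 50/3 = 50/3

50/3


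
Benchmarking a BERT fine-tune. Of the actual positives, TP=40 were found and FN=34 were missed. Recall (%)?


Recall = TP/(TP+FN)
= 40/(40+34)
= 40/74 = 54.05%

54.05%


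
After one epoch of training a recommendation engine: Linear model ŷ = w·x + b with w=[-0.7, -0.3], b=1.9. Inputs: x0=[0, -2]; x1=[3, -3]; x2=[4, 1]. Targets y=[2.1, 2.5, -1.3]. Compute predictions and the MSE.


ŷ0 = (-0.7)·(0) + (-0.3)·(-2) + 1.9 = 2.5
ŷ1 = (-0.7)·(3) + (-0.3)·(-3) + 1.9 = 0.7
ŷ2 = (-0.7)·(4) + (-0.3)·(1) + 1.9 = -1.2
errors² = [0.16, 3.24, 0.01]
MSE = 3.4100/3 = 1.1367

1.1367


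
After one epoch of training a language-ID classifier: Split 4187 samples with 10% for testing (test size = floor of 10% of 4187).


Test = ⌊4187·10/100⌋ = 418
Train = 4187 - 418 = 3769

Train: 3769, Test: 418


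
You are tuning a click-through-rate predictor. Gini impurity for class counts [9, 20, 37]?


Probabilities: [9/66, 20/66, 37/66] ≈ [0.1364, 0.303, 0.5606]
Σpᵢ² = (81 + 400 + 1369)/66² = 1850/4356
Gini = 1 - Σpᵢ² = 1 - 1850/4356 = 0.5753

0.5753


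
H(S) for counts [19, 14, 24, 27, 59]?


Probabilities: [19/143, 14/143, 24/143, 27/143, 59/143] ≈ [0.1329, 0.0979, 0.1678, 0.1888, 0.4126]
H = -((19/143)·log₂(19/143) + (14/143)·log₂(14/143) + (24/143)·log₂(24/143) + (27/143)·log₂(27/143) + (59/143)·log₂(59/143))
  = 2.1283 bits

2.1283 bits


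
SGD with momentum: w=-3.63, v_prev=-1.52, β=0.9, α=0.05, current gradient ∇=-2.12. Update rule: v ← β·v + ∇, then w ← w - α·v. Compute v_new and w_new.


v_new = 0.9·-1.52 - 2.12 = -1.368 - 2.12 = -3.488
w_new = -3.63 - 0.05·-3.488 = -3.63 + 0.1744 = -3.4556

v_new=-3.488, w_new=-3.4556


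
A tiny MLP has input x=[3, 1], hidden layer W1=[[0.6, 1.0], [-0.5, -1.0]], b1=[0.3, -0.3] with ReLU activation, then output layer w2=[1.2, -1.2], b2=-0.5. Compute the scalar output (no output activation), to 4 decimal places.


z1[0] = (0.6)·(3) + (1.0)·(1) + 0.3 = 3.1
z1[1] = (-0.5)·(3) + (-1.0)·(1) - 0.3 = -2.8
h = ReLU(z1) = [3.1, 0.0]
output = (1.2)·(3.1) + (-1.2)·(0.0) - 0.5 = 3.22

3.22


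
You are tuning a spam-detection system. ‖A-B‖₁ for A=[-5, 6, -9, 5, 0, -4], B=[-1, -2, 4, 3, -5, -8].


d = |-5+ 1| + |6+ 2| + |-9-4| + |5-3| + |0+ 5| + |-4+ 8|
  = 4 + 8 + 13 + 2 + 5 + 4
  = 36

36


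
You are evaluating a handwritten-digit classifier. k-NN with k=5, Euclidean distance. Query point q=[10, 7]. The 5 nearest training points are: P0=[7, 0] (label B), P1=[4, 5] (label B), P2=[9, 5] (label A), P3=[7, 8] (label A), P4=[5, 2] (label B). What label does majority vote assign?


d(q,P0) = 7.6158  (label B)
d(q,P1) = 6.3246  (label B)
d(q,P2) = 2.2361  (label A)
d(q,P3) = 3.1623  (label A)
d(q,P4) = 7.0711  (label B)
Votes: A=2, B=3
Majority → B

B


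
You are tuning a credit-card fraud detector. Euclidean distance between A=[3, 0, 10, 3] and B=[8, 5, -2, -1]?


d = √((3-8)² + (0-5)² + (10+ 2)² + (3+ 1)²)
  = √(25 + 25 + 144 + 16)
  = √210 = 14.4914

14.4914


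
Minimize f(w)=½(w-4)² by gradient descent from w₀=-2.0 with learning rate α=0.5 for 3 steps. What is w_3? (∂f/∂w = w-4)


step 1: grad = -2-4 = -6; w = -2 - 0.5·(-6) = 1
step 2: grad = 1-4 = -3; w = 1 - 0.5·(-3) = 2.5
step 3: grad = 2.5-4 = -1.5; w = 2.5 - 0.5·(-1.5) = 3.25

3.25


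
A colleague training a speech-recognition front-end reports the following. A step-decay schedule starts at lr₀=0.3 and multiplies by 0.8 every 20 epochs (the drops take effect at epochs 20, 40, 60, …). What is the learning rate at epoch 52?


n_drops = ⌊52/20⌋ = 2
lr = 0.3·0.8^2 = 0.3·0.64 = 0.192

0.192


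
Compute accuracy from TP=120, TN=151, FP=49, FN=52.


Accuracy = (TP+TN)/(TP+TN+FP+FN)
= (120+151)/(372)
= 271/372 = 72.85%

72.85%


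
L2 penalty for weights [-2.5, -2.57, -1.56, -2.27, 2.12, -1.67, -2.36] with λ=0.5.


‖w‖₂² = (-2.5)² + (-2.57)² + (-1.56)² + (-2.27)² + (2.12)² + (-1.67)² + (-2.36)²
     = 6.25 + 6.6049 + 2.4336 + 5.1529 + 4.4944 + 2.7889 + 5.5696
     = 33.2943
λ·‖w‖₂² = 0.5·33.2943 = 16.64715

16.64715


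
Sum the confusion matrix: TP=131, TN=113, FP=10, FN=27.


Total = TP + TN + FP + FN
= 131 + 113 + 10 + 27
= 281
(Predicted positive: 141, predicted negative: 140)

281


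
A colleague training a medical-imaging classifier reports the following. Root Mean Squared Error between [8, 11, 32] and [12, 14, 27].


MSE = 50/3 = 16.6667
RMSE = √(50/3) = 4.0825

4.0825


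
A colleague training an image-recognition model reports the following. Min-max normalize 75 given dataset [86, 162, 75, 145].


min=75, max=162
(75-75)/(162-75) = 0/87 = 0.0

0.0


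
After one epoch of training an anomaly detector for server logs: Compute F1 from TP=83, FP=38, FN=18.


Precision = 83/121 = 0.686
Recall = 83/101 = 0.8218
F1 = 2·P·R/(P+R) = 2·TP/(2·TP+FP+FN) = 166/(166+38+18) = 166/222 = 0.7477

0.7477


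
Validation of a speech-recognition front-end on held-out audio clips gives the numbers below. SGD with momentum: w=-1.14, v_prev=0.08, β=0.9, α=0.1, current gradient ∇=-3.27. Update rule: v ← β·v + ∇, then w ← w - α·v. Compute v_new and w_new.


v_new = 0.9·0.08 - 3.27 = 0.072 - 3.27 = -3.198
w_new = -1.14 - 0.1·-3.198 = -1.14 + 0.3198 = -0.8202

v_new=-3.198, w_new=-0.8202


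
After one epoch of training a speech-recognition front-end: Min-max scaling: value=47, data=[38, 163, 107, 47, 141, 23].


min=23, max=163
(47-23)/(163-23) = 24/140 = 0.1714

0.1714


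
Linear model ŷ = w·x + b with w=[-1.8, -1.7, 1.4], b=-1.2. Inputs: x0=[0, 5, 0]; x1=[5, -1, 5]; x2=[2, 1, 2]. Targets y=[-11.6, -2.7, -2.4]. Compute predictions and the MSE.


ŷ0 = (-1.8)·(0) + (-1.7)·(5) + (1.4)·(0) - 1.2 = -9.7
ŷ1 = (-1.8)·(5) + (-1.7)·(-1) + (1.4)·(5) - 1.2 = -1.5
ŷ2 = (-1.8)·(2) + (-1.7)·(1) + (1.4)·(2) - 1.2 = -3.7
errors² = [3.61, 1.44, 1.69]
MSE = 6.7400/3 = 2.2467

2.2467
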